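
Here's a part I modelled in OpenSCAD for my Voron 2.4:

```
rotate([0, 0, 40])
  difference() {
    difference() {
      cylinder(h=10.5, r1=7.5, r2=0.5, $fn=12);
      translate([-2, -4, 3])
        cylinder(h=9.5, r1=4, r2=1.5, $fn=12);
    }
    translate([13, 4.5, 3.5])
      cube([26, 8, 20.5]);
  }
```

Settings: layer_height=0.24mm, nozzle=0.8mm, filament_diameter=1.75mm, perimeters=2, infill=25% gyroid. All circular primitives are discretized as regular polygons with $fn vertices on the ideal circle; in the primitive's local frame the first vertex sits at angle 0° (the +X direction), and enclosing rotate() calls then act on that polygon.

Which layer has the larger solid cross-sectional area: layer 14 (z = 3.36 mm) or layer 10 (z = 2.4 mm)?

Layer 14 (z = 3.36): the cone: at t=0.320 of its height the radius interpolates to r₁+(r₂−r₁)t = 5.260, giving a regular 12-gon of that circumradius (area = (12/2)·5.260²·sin(360°/12) = 83.00 mm²); the cone at (-2, -4): at t=0.038 of its height the radius interpolates to r₁+(r₂−r₁)t = 3.905, giving a regular 12-gon of that circumradius (area = (12/2)·3.905²·sin(360°/12) = 45.75 mm²); Subtracting the remaining from the first: starting from the cone (83.00 mm²), the cone at (-2, -4) partially overlaps it — only the 24.06 mm² overlap (of its 45.75 mm²) is removed, clipping the outline — area = 58.95 mm²; the cube at (13, 4.5) does not reach this height (z outside [3.5, 24]); After the difference (first − rest): none of the subtracted shapes is present at this height, so the result so far is unchanged — area = 58.95 mm²; (rotated 40° about Z; rotation is an isometry so areas/perimeters/island counts are preserved). So its area = 58.95 mm². Layer 10 (z = 2.4): the cone contributes a regular 12-gon of circumradius 5.900 (interpolated between r1=7.5 and r2=0.5 at t=0.229) (area = (12/2)·5.900²·sin(360°/12) = 104.43 mm²); the cone at (-2, -4) does not reach this height (z outside [3, 12.5]); Taking the first minus the rest: none of the subtracted shapes is present at this height, so the cone is unchanged — area = 104.43 mm²; the cube at (13, 4.5) does not reach this height (z outside [3.5, 24]); Taking the first minus the rest: none of the subtracted shapes is present at this height, so that combined region is unchanged — area = 104.43 mm²; (whole slice rotated 40° about Z — lengths, areas and connectivity unchanged). So its area = 104.43 mm². Layer 10 is larger (104.43 vs 58.95 mm²).

layer 10 (z = 2.4 mm)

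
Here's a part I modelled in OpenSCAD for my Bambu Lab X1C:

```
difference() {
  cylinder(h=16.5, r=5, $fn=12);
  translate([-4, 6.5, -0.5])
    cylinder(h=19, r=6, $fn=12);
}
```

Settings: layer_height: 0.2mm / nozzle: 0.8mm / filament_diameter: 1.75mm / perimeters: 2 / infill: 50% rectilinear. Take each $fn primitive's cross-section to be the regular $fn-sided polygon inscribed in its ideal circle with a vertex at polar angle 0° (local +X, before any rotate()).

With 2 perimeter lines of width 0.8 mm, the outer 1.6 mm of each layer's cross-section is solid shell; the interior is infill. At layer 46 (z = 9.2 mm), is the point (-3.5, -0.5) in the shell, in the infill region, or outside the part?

shell

At z = 9.2 mm: the r=5 cylinder gives a regular 12-gon of circumradius 5 (constant along its height); the r=6 cylinder at (-4, 6.5) contributes a regular 12-gon of circumradius 6; Taking the first minus the rest: starting from the r=5 cylinder, the r=6 cylinder at (-4, 6.5) partially overlaps it — only the 16.17 mm² overlap (of its 108.00 mm²) is removed, clipping the outline — 1 connected region. Overall, the cross-section is a single solid region. The nearest boundary edge runs (-4.00, 0.50)→(-1.00, 1.30); distance from the point to it = 1.10 mm. The point is inside the cross-section, 1.10 mm from the nearest boundary — within the 1.6 mm shell band (2 × 0.8).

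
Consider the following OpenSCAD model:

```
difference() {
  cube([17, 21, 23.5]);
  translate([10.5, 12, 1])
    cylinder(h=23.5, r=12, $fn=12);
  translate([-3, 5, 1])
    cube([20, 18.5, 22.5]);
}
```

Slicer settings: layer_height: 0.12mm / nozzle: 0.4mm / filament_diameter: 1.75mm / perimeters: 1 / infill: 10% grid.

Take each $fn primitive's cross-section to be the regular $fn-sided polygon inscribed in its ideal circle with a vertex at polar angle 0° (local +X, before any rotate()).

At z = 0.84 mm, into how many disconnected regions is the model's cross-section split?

1

At z = 0.84 mm: the cube is present — its section is the full 17×21 rectangle; the cylinder at (10.5, 12) is not intersected at this z (z outside [1, 24.5]); the cube at (-3, 5) is absent (z outside [1, 23.5]); Subtracting the remaining from the first: none of the subtracted shapes is present at this height, so the 17×21 cube is unchanged — 1 connected region. The result has 1 disconnected region.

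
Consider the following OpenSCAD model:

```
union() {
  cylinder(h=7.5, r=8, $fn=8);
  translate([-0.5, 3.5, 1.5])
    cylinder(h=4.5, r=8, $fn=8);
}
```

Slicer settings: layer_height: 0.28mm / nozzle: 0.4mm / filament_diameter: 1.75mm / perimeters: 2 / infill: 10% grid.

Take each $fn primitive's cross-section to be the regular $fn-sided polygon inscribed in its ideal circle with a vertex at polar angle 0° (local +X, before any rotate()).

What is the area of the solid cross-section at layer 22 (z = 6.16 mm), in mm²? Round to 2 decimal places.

181.02 mm²

At z = 6.16 mm: the r=8 cylinder gives a regular 8-gon of circumradius 8 (constant along its height) (area = (8/2)·8.000²·sin(360°/8) = 181.02 mm²); the cylinder at (-0.5, 3.5) is not intersected at this z (z outside [1.5, 6]); Combining (union): only the r=8 cylinder is present, so the union is just that shape — area = 181.02 mm². Overall, the cross-section is a single solid region. Net area = 181.02 mm².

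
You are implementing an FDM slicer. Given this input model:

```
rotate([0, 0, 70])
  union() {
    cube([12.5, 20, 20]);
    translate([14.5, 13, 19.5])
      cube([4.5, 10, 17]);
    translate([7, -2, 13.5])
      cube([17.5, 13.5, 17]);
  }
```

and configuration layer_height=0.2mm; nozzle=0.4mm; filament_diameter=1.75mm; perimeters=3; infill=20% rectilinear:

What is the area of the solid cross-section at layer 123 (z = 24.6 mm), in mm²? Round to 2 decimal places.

281.25 mm²

At z = 24.6 mm: the cube is absent (z outside [0, 20]); the 4.5×10 cube at (14.5, 13) contributes its full rectangle (area 45.00 mm²); the cube at (7, -2) is present — its section is the full 17.5×13.5 rectangle (area 236.25 mm²); Combining (union): the 2 present regions are separate (no shared area or edge), so areas and boundary lengths simply add and each stays a separate island — area = 281.25 mm²; (rotated 70° about Z; rotation is an isometry so areas/perimeters/island counts are preserved). Overall, the cross-section has 2 separate islands. Net area = 281.25 mm².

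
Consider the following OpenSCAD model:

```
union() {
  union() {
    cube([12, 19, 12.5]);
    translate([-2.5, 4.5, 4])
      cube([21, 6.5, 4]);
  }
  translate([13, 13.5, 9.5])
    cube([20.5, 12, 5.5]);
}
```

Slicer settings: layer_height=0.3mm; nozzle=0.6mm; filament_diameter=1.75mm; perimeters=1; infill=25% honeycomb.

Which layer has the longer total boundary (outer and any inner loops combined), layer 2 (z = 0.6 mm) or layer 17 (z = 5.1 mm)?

layer 17 (z = 5.1 mm)

Layer 2 (z = 0.6): the cube is present — its section is the full 12×19 rectangle (perimeter 62.00 mm); the cube at (-2.5, 4.5) is absent (z outside [4, 8]); Merging all regions: only the 12×19 cube is present, so the union is just that shape — boundary = 62.00 mm; the cube at (13, 13.5) is absent (z outside [9.5, 15]); Taking the union: only the result so far is present, so the union is just that shape — boundary = 62.00 mm. So its perimeter = 62.00 mm. Layer 17 (z = 5.1): the 12×19 cube contributes its full rectangle (perimeter 62.00 mm); the cube at (-2.5, 4.5) (footprint 21×6.5) is included at this height (perimeter 55.00 mm); Combining (union): the regions partially overlap (shared area 78.00 mm²), so the edge portions inside another operand are dropped and the merged outline is re-measured after clipping — boundary = 80.00 mm; the cube at (13, 13.5) does not reach this height (z outside [9.5, 15]); Combining (union): only the result so far is present, so the union is just that shape — boundary = 80.00 mm. So its perimeter = 80.00 mm. Layer 17 is larger (80.00 vs 62.00 mm).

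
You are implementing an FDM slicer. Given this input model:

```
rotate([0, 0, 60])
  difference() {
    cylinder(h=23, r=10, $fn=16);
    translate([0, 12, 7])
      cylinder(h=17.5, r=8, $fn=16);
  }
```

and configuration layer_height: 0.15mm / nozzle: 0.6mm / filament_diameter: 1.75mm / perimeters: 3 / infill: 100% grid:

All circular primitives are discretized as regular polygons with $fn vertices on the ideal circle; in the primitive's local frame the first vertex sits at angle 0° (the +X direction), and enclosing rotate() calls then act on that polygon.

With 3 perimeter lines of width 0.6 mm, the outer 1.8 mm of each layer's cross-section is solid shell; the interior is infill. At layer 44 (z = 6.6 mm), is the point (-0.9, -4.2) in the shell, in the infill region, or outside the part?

infill

At z = 6.6 mm: the r=10 cylinder contributes a regular 16-gon of circumradius 10; the cylinder at (0, 12) does not reach this height (z outside [7, 24.5]); Subtracting the remaining from the first: none of the subtracted shapes is present at this height, so the r=10 cylinder is unchanged — 1 connected region; (rotated 60° about Z; rotation is an isometry so areas/perimeters/island counts are preserved). Overall, the cross-section is a single solid region. Undo the 60° rotation: the query point maps to (-4.087, -1.321) in the un-rotated model frame. The nearest boundary edge runs (-10.00, 0.00)→(-9.24, -3.83); distance from the point to it = 5.54 mm. The point is inside the cross-section and 5.54 mm from the nearest boundary — more than the 1.8 mm shell width (3 × 0.6), so it's in the infill interior.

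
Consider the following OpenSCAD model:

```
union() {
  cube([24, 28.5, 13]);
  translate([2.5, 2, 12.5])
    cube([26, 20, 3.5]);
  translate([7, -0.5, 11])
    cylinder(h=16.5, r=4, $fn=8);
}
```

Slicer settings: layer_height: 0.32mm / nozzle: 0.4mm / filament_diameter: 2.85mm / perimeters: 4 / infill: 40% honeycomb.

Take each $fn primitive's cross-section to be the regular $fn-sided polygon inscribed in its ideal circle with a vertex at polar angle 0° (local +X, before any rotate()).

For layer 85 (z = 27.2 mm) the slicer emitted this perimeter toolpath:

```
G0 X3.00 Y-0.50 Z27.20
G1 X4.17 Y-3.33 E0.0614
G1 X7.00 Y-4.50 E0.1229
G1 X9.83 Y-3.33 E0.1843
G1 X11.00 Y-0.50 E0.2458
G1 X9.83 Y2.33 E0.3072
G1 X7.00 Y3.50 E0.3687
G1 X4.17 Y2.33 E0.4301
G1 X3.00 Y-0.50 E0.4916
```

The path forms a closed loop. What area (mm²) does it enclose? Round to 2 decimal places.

Apply the shoelace formula to the sequence of (X, Y) vertices; enclosed area = 45.28 mm².

45.28 mm²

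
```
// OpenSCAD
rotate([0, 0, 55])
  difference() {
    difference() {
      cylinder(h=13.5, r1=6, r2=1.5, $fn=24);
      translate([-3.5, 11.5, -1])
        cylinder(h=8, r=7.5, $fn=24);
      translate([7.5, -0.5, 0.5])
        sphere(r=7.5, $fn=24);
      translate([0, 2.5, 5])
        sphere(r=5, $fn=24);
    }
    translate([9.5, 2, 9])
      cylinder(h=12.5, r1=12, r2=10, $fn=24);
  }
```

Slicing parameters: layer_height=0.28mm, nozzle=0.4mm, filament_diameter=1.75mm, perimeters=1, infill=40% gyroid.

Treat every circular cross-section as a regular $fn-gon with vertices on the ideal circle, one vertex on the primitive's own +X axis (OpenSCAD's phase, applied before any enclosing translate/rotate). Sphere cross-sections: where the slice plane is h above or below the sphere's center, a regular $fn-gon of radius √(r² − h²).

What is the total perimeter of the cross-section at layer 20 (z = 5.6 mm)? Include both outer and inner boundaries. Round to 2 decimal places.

17.58 mm

At z = 5.6 mm: the cone (r1=6→r2=1.5) has section circumradius 4.133 here — a regular 24-gon (perimeter = 2·24·4.133·sin(180°/24) = 25.90 mm); the r=7.5 cylinder at (-3.5, 11.5) gives a regular 24-gon of circumradius 7.5 (constant along its height) (perimeter = 2·24·7.500·sin(180°/24) = 46.99 mm); the r=7.5 sphere at (7.5, -0.5) slices to a regular 24-gon of circumradius 5.499 (√(r²−h²) with h=5.1 from center) (perimeter = 2·24·5.499·sin(180°/24) = 34.45 mm); the sphere at (0, 2.5): section is a regular 24-gon, circumradius = √(r²−h²) = √(5²−0.6²) = 4.964 (perimeter = 2·24·4.964·sin(180°/24) = 31.10 mm); Taking the first minus the rest: starting from the cone, the r=7.5 cylinder at (-3.5, 11.5) misses the remaining region (no effect); the r=7.5 sphere at (7.5, -0.5) partially overlaps it — only the 8.23 mm² overlap (of its 93.92 mm²) is removed, clipping the outline; the r=5 sphere at (0, 2.5) partially overlaps it — only the 34.91 mm² overlap (of its 76.53 mm²) is removed, clipping the outline — boundary = 17.58 mm; the cone at (9.5, 2) is not intersected at this z (z outside [9, 21.5]); Taking the first minus the rest: none of the subtracted shapes is present at this height, so the result so far is unchanged — boundary = 17.58 mm; (whole slice rotated 55° about Z — lengths, areas and connectivity unchanged). Overall, the cross-section is a single solid region. Total boundary length (outer) = 17.58 mm.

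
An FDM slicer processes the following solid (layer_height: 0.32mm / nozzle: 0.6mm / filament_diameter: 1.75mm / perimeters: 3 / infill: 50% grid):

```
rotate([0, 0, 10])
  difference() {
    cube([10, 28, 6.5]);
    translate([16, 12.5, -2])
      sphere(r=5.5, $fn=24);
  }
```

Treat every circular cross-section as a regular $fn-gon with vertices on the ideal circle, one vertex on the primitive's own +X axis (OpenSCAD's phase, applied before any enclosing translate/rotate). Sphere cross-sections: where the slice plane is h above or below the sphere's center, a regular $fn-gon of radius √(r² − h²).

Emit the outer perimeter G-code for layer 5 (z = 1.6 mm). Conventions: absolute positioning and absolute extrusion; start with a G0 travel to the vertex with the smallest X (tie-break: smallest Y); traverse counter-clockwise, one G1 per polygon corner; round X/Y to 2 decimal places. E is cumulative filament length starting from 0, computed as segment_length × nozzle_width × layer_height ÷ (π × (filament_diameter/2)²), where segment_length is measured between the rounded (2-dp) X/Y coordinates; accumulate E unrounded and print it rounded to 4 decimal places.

At z = 1.6 mm: the cube is present — its section is the full 10×28 rectangle; the r=5.5 sphere at (16, 12.5) slices to a regular 24-gon of circumradius 4.158 (√(r²−h²) with h=3.6 from center); After the difference (first − rest): starting from the 10×28 cube, the r=5.5 sphere at (16, 12.5) misses the remaining region (no effect) — 1 connected region; (whole slice rotated 10° about Z — lengths, areas and connectivity unchanged). The outline is a single polygon with 4 vertices. Extrusion per mm of travel: 0.6 × 0.32 / (π × 0.875²) = 0.079824. Accumulating E over each segment gives final E = 6.0663.

G0 X-4.86 Y27.57 Z1.60
G1 X0.00 Y0.00 E2.2347
G1 X9.85 Y1.74 E3.0331
G1 X4.99 Y29.31 E5.2678
G1 X-4.86 Y27.57 E6.0663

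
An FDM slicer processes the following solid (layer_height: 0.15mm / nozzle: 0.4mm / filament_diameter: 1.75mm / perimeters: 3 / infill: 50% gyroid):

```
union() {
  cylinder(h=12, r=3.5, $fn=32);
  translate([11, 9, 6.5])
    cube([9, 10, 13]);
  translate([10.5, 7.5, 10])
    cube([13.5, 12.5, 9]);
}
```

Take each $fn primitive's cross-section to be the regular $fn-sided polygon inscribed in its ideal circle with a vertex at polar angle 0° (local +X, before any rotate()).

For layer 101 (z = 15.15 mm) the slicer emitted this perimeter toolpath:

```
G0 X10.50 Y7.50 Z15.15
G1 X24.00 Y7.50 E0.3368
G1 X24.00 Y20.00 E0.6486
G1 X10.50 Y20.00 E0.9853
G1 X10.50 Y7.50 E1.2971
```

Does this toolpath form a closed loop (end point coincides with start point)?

yes

Start point (G0): (10.50, 7.50). End point (last G1): the path returns to the start — closed.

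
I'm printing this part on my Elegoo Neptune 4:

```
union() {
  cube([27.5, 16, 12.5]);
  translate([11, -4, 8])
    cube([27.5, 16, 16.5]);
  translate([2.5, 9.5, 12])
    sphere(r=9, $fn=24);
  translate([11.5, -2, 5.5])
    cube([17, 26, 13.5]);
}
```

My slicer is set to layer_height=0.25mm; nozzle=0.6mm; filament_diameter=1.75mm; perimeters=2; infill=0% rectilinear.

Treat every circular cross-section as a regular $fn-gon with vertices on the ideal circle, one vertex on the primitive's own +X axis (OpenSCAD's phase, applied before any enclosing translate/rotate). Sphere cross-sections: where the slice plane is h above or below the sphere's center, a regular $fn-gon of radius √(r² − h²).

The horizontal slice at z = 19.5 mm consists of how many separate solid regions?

2

At z = 19.5 mm: the cube is not intersected at this z (z outside [0, 12.5]); the cube at (11, -4) is present — its section is the full 27.5×16 rectangle; the sphere at (2.5, 9.5): section is a regular 24-gon, circumradius = √(r²−h²) = √(9²−7.5²) = 4.975; the cube at (11.5, -2) is absent (z outside [5.5, 19]); Merging all regions: the 2 present regions are separate (no shared area or edge), so areas and boundary lengths simply add and each stays a separate island — 2 connected regions. The result has 2 disconnected regions.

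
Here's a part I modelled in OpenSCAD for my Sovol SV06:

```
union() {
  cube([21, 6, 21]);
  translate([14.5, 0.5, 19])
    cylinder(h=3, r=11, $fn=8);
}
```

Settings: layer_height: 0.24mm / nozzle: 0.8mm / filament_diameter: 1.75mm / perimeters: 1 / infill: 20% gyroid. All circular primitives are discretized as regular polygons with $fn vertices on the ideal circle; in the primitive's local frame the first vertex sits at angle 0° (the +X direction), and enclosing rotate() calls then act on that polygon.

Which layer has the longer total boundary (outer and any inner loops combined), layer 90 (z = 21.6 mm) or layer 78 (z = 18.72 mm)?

layer 90 (z = 21.6 mm)

Layer 90 (z = 21.6): the cube is absent (z outside [0, 21]); the cylinder at (14.5, 0.5): section is a regular 8-gon, circumradius r=11 (perimeter = 2·8·11.000·sin(180°/8) = 67.35 mm); Merging all regions: only the r=11 cylinder at (14.5, 0.5) is present, so the union is just that shape — boundary = 67.35 mm. So its perimeter = 67.35 mm. Layer 78 (z = 18.72): the cube (footprint 21×6) is included at this height (perimeter 54.00 mm); the cylinder at (14.5, 0.5) is not intersected at this z (z outside [19, 22]); Combining (union): only the 21×6 cube is present, so the union is just that shape — boundary = 54.00 mm. So its perimeter = 54.00 mm. Layer 90 is larger (67.35 vs 54.00 mm).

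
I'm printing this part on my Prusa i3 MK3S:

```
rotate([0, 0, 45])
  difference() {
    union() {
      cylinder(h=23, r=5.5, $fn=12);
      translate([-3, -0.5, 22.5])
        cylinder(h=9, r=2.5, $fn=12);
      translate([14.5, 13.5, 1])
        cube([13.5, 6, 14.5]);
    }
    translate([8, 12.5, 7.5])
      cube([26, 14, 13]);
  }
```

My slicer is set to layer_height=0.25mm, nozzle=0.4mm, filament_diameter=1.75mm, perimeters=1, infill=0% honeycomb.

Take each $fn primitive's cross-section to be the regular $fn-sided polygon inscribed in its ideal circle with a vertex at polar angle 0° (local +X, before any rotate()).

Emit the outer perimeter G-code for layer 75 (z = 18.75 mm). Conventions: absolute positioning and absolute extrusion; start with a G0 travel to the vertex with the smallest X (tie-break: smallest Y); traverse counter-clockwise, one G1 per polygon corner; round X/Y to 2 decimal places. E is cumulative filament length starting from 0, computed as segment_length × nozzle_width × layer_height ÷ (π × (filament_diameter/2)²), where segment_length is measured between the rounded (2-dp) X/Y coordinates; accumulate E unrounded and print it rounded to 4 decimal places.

At z = 18.75 mm: the cylinder: section is a regular 12-gon, circumradius r=5.5; the cylinder at (-3, -0.5) does not reach this height (z outside [22.5, 31.5]); the cube at (14.5, 13.5) does not reach this height (z outside [1, 15.5]); Merging all regions: only the r=5.5 cylinder is present, so the union is just that shape — 1 connected region; the 26×14 cube at (8, 12.5) contributes its full rectangle; Taking the first minus the rest: starting from that combined region, the 26×14 cube at (8, 12.5) misses the remaining region (no effect) — 1 connected region; (whole slice rotated 45° about Z — lengths, areas and connectivity unchanged). The outline is a single polygon with 12 vertices. Extrusion per mm of travel: 0.4 × 0.25 / (π × 0.875²) = 0.041575. Accumulating E over each segment gives final E = 1.4199.

G0 X-5.31 Y-1.42 Z18.75
G1 X-3.89 Y-3.89 E0.1185
G1 X-1.42 Y-5.31 E0.2369
G1 X1.42 Y-5.31 E0.3550
G1 X3.89 Y-3.89 E0.4734
G1 X5.31 Y-1.42 E0.5919
G1 X5.31 Y1.42 E0.7100
G1 X3.89 Y3.89 E0.8284
G1 X1.42 Y5.31 E0.9469
G1 X-1.42 Y5.31 E1.0649
G1 X-3.89 Y3.89 E1.1834
G1 X-5.31 Y1.42 E1.3018
G1 X-5.31 Y-1.42 E1.4199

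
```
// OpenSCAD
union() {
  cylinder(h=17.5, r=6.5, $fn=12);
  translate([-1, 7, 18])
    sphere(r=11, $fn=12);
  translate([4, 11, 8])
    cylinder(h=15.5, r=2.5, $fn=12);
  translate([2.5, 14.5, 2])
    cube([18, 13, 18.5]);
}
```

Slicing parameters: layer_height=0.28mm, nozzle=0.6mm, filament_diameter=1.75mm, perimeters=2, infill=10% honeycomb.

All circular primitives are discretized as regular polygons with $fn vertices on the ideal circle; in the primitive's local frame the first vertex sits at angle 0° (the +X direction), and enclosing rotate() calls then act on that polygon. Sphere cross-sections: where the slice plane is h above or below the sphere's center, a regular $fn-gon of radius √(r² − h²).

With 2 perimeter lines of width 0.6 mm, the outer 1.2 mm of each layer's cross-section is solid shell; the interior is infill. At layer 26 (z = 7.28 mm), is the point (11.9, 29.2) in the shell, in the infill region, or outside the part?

outside

At z = 7.28 mm: the r=6.5 cylinder gives a regular 12-gon of circumradius 6.5 (constant along its height); the r=11 sphere at (-1, 7) contributes a regular 12-gon of circumradius √(11²−10.72²) = 2.466; the cylinder at (4, 11) is absent (z outside [8, 23.5]); the 18×13 cube at (2.5, 14.5) contributes its full rectangle; Combining (union): the regions partially overlap (shared area 5.12 mm²), so overlapping operands fuse into one piece — 2 connected regions. Overall, the cross-section has 2 separate islands. The nearest boundary edge runs (2.50, 27.50)→(20.50, 27.50); distance from the point to it = 1.70 mm. The point is not inside any of the regions above, so it lies outside the cross-section (1.70 mm from the nearest boundary).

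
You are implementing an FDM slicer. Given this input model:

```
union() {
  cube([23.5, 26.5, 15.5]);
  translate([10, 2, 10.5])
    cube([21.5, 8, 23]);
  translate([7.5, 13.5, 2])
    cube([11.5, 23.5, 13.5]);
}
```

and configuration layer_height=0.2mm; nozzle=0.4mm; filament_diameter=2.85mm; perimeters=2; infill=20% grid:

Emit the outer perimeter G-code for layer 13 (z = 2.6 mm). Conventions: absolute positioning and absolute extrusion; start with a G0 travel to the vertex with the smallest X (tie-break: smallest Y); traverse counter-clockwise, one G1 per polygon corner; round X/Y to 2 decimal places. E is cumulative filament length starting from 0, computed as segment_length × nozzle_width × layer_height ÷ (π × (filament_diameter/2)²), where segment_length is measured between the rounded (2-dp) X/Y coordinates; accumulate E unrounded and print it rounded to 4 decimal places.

G0 X0.00 Y0.00 Z2.60
G1 X23.50 Y0.00 E0.2947
G1 X23.50 Y26.50 E0.6270
G1 X19.00 Y26.50 E0.6835
G1 X19.00 Y37.00 E0.8151
G1 X7.50 Y37.00 E0.9593
G1 X7.50 Y26.50 E1.0910
G1 X0.00 Y26.50 E1.1851
G1 X0.00 Y0.00 E1.5174

At z = 2.6 mm: the 23.5×26.5 cube contributes its full rectangle; the cube at (10, 2) is not intersected at this z (z outside [10.5, 33.5]); the cube at (7.5, 13.5) is present — its section is the full 11.5×23.5 rectangle; Combining (union): the regions partially overlap (shared area 149.50 mm²), so overlapping operands fuse into one piece — 1 connected region. The outline is a single polygon with 8 vertices. Extrusion per mm of travel: 0.4 × 0.2 / (π × 1.425²) = 0.012540. Accumulating E over each segment gives final E = 1.5174.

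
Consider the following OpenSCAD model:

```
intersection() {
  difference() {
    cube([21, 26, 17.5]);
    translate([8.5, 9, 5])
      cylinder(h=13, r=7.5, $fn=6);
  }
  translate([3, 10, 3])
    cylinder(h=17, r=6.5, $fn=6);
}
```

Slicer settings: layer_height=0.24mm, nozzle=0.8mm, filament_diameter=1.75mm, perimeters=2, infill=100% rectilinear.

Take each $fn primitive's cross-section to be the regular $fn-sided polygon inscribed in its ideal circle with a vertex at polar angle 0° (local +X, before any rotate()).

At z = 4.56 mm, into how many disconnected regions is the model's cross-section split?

1

At z = 4.56 mm: the 21×26 cube contributes its full rectangle; the cylinder at (8.5, 9) is not intersected at this z (z outside [5, 18]); After the difference (first − rest): none of the subtracted shapes is present at this height, so the 21×26 cube is unchanged — 1 connected region; the r=6.5 cylinder at (3, 10) contributes a regular 6-gon of circumradius 6.5; Taking the intersection: the r=6.5 cylinder at (3, 10) partially overlaps that combined region; clipping to the common part keeps 88.66 mm² — 1 connected region. The result has 1 disconnected region.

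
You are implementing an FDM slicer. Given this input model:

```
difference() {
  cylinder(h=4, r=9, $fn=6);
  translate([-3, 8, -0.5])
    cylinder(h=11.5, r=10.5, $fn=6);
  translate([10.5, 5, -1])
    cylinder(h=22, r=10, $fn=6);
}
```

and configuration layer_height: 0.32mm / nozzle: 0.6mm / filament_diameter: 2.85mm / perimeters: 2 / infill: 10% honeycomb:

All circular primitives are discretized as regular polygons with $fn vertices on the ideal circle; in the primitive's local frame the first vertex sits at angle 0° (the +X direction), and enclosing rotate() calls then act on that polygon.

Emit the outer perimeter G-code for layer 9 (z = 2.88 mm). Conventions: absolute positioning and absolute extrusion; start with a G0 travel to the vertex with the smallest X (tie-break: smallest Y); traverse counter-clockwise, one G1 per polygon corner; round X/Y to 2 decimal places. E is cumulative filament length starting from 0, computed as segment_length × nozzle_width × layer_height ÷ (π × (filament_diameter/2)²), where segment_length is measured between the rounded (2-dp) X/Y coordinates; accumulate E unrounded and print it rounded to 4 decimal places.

G0 X-9.00 Y0.00 Z2.88
G1 X-4.50 Y-7.79 E0.2708
G1 X4.50 Y-7.79 E0.5416
G1 X6.89 Y-3.66 E0.6852
G1 X5.50 Y-3.66 E0.7271
G1 X3.13 Y0.44 E0.8696
G1 X2.25 Y-1.09 E0.9227
G1 X-8.25 Y-1.09 E1.2388
G1 X-8.94 Y0.10 E1.2802
G1 X-9.00 Y0.00 E1.2837

At z = 2.88 mm: the r=9 cylinder contributes a regular 6-gon of circumradius 9; the r=10.5 cylinder at (-3, 8) gives a regular 6-gon of circumradius 10.5 (constant along its height); the cylinder at (10.5, 5): section is a regular 6-gon, circumradius r=10; Subtracting the remaining from the first: starting from the r=9 cylinder, the r=10.5 cylinder at (-3, 8) partially overlaps it — only the 101.17 mm² overlap (of its 286.44 mm²) is removed, clipping the outline; the r=10 cylinder at (10.5, 5) partially overlaps it — only the 28.91 mm² overlap (of its 259.81 mm²) is removed, clipping the outline — 1 connected region. The outline is a single polygon with 9 vertices. Extrusion per mm of travel: 0.6 × 0.32 / (π × 1.425²) = 0.030097. Accumulating E over each segment gives final E = 1.2837.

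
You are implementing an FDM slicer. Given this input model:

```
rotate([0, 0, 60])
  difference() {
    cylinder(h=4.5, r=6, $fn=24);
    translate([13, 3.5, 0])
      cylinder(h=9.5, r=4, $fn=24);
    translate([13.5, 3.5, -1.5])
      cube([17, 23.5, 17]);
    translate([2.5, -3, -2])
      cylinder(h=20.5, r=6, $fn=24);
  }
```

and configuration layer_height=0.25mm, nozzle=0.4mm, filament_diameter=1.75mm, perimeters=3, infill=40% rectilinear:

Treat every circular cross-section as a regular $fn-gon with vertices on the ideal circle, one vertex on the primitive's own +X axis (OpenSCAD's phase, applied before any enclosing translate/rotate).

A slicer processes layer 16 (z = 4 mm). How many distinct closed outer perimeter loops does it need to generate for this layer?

At z = 4 mm: the r=6 cylinder contributes a regular 24-gon of circumradius 6; the cylinder at (13, 3.5): section is a regular 24-gon, circumradius r=4; the 17×23.5 cube at (13.5, 3.5) contributes its full rectangle; the cylinder at (2.5, -3): section is a regular 24-gon, circumradius r=6; Subtracting the remaining from the first: starting from the r=6 cylinder, the r=4 cylinder at (13, 3.5) misses the remaining region (no effect); the 17×23.5 cube at (13.5, 3.5) misses the remaining region (no effect); the r=6 cylinder at (2.5, -3) partially overlaps it — only the 66.07 mm² overlap (of its 111.81 mm²) is removed, clipping the outline — 1 connected region; (rotated 60° about Z; rotation is an isometry so areas/perimeters/island counts are preserved). The result has 1 disconnected region.

1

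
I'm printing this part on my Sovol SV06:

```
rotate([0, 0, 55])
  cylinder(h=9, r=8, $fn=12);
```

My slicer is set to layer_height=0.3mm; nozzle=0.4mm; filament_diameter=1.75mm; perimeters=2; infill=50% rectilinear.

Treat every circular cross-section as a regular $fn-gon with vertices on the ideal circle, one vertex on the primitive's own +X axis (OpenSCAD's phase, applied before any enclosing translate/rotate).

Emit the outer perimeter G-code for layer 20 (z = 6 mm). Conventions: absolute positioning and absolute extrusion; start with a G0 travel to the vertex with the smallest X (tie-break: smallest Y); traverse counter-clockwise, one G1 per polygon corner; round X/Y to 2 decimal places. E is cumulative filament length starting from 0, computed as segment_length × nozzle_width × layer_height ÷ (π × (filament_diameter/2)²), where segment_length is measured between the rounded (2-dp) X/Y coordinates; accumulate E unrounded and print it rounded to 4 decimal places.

G0 X-7.97 Y0.70 Z6.00
G1 X-7.25 Y-3.38 E0.2067
G1 X-4.59 Y-6.55 E0.4132
G1 X-0.70 Y-7.97 E0.6198
G1 X3.38 Y-7.25 E0.8264
G1 X6.55 Y-4.59 E1.0329
G1 X7.97 Y-0.70 E1.2395
G1 X7.25 Y3.38 E1.4462
G1 X4.59 Y6.55 E1.6527
G1 X0.70 Y7.97 E1.8593
G1 X-3.38 Y7.25 E2.0659
G1 X-6.55 Y4.59 E2.2724
G1 X-7.97 Y0.70 E2.4790

At z = 6 mm: the r=8 cylinder gives a regular 12-gon of circumradius 8 (constant along its height); (rotated 55° about Z; rotation is an isometry so areas/perimeters/island counts are preserved). The outline is a single polygon with 12 vertices. Extrusion per mm of travel: 0.4 × 0.3 / (π × 0.875²) = 0.049890. Accumulating E over each segment gives final E = 2.4790.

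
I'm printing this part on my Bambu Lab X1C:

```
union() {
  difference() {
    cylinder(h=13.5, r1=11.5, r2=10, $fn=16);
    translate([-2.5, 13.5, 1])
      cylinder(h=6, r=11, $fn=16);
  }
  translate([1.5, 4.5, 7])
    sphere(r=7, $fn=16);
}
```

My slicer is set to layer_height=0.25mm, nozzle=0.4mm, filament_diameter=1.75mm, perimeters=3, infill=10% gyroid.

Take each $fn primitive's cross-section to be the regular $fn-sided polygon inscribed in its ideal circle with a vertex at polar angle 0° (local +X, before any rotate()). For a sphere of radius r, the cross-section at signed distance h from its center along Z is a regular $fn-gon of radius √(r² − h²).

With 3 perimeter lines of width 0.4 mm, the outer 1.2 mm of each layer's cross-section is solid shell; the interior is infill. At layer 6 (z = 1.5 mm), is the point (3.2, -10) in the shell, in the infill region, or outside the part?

At z = 1.5 mm: the cone: at t=0.111 of its height the radius interpolates to r₁+(r₂−r₁)t = 11.333, giving a regular 16-gon of that circumradius; the cylinder at (-2.5, 13.5): section is a regular 16-gon, circumradius r=11; Subtracting the remaining from the first: starting from the cone, the r=11 cylinder at (-2.5, 13.5) partially overlaps it — only the 99.71 mm² overlap (of its 370.44 mm²) is removed, clipping the outline — 1 connected region; the sphere at (1.5, 4.5): section is a regular 16-gon, circumradius = √(r²−h²) = √(7²−5.5²) = 4.330; Combining (union): the regions partially overlap (shared area 22.49 mm²), so overlapping operands fuse into one piece — 1 connected region. Overall, the cross-section is a single solid region. The nearest boundary edge runs (4.34, -10.47)→(-0.00, -11.33); distance from the point to it = 0.68 mm. The point is inside the cross-section, 0.68 mm from the nearest boundary — within the 1.2 mm shell band (3 × 0.4).

shell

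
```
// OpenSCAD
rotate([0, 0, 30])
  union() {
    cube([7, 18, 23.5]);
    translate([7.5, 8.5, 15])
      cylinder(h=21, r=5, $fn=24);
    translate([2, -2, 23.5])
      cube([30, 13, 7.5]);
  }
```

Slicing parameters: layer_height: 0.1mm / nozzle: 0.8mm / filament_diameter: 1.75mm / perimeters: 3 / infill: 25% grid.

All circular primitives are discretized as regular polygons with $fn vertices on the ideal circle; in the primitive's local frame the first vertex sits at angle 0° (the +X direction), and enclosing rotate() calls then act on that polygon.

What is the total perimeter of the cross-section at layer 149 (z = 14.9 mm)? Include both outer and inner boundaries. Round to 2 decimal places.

50.00 mm

At z = 14.9 mm: the cube is present — its section is the full 7×18 rectangle (perimeter 50.00 mm); the cylinder at (7.5, 8.5) is absent (z outside [15, 36]); the cube at (2, -2) is absent (z outside [23.5, 31]); Merging all regions: only the 7×18 cube is present, so the union is just that shape — boundary = 50.00 mm; (rotated 30° about Z; rotation is an isometry so areas/perimeters/island counts are preserved). Overall, the cross-section is a single solid region. Total boundary length (outer) = 50.00 mm.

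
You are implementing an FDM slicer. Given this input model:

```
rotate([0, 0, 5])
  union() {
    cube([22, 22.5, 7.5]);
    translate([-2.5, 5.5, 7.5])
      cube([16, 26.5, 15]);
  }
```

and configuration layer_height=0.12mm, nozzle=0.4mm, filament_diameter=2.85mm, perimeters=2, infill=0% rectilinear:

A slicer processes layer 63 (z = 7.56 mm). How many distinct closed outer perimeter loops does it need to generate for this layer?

1

At z = 7.56 mm: the cube does not reach this height (z outside [0, 7.5]); the 16×26.5 cube at (-2.5, 5.5) contributes its full rectangle; Taking the union: only the 16×26.5 cube at (-2.5, 5.5) is present, so the union is just that shape — 1 connected region; (whole slice rotated 5° about Z — lengths, areas and connectivity unchanged). The result has 1 disconnected region.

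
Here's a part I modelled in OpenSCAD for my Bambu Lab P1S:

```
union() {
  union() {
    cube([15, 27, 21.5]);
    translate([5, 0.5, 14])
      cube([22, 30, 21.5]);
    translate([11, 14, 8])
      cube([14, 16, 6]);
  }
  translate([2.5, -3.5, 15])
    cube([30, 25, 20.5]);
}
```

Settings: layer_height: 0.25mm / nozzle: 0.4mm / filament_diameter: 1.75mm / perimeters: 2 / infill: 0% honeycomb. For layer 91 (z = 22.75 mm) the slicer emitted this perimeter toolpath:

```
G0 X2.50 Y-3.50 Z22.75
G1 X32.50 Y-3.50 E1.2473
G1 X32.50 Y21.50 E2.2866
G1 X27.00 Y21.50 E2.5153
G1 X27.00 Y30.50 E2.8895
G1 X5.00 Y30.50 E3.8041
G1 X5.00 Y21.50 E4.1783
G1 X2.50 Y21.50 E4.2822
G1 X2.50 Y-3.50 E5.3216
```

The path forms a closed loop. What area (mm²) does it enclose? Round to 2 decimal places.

948.00 mm²

Apply the shoelace formula to the sequence of (X, Y) vertices; enclosed area = 948.00 mm².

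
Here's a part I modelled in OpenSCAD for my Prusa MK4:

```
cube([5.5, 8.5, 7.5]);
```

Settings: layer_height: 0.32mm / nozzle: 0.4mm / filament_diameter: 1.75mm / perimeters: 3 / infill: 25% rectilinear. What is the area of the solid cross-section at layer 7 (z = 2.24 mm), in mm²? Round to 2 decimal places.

At z = 2.24 mm: the cube is present — its section is the full 5.5×8.5 rectangle (area 46.75 mm²). Overall, the cross-section is a single solid region. Net area = 46.75 mm².

46.75 mm²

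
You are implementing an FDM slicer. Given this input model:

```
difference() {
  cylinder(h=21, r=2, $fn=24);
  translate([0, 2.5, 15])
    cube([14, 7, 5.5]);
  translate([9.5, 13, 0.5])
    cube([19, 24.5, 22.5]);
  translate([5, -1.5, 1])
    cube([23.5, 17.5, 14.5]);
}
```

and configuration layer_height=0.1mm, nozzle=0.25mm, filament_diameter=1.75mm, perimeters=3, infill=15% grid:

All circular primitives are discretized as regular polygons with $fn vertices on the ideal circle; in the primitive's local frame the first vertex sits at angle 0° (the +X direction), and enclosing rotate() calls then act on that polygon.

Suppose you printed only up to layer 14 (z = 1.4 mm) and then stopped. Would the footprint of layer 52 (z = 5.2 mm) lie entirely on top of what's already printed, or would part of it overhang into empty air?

Compare the two slices. At z = 1.4: the cylinder: section is a regular 24-gon, circumradius r=2 (area = (24/2)·2.000²·sin(360°/24) = 12.42 mm²); the cube at (0, 2.5) is not intersected at this z (z outside [15, 20.5]); the cube at (9.5, 13) (footprint 19×24.5) is included at this height (area 465.50 mm²); the cube at (5, -1.5) (footprint 23.5×17.5) is included at this height (area 411.25 mm²); Subtracting the remaining from the first: starting from the r=2 cylinder (12.42 mm²), the 19×24.5 cube at (9.5, 13) misses the remaining region (no effect); the 23.5×17.5 cube at (5, -1.5) misses the remaining region (no effect) — area = 12.42 mm². At z = 5.2: the cylinder: section is a regular 24-gon, circumradius r=2 (area = (24/2)·2.000²·sin(360°/24) = 12.42 mm²); the cube at (0, 2.5) is absent (z outside [15, 20.5]); the cube at (9.5, 13) (footprint 19×24.5) is included at this height (area 465.50 mm²); the 23.5×17.5 cube at (5, -1.5) contributes its full rectangle (area 411.25 mm²); Taking the first minus the rest: starting from the r=2 cylinder (12.42 mm²), the 19×24.5 cube at (9.5, 13) misses the remaining region (no effect); the 23.5×17.5 cube at (5, -1.5) misses the remaining region (no effect) — area = 12.42 mm². Checking containment: the cross-section at z = 5.2 is a subset of the cross-section at z = 1.4.

entirely on top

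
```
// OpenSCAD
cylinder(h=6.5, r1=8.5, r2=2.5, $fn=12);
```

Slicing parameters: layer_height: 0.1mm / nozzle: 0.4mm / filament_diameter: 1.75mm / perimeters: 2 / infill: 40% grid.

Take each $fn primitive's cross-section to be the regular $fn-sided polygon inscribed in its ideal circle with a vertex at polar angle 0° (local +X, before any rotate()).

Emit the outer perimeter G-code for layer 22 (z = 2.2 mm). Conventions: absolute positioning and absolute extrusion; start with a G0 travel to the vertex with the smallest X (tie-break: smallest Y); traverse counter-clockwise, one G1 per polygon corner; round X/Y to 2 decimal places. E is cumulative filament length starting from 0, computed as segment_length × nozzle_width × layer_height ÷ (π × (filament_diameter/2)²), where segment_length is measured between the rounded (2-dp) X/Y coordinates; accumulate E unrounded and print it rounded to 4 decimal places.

At z = 2.2 mm: the cone contributes a regular 12-gon of circumradius 6.469 (interpolated between r1=8.5 and r2=2.5 at t=0.338). The outline is a single polygon with 12 vertices. Extrusion per mm of travel: 0.4 × 0.1 / (π × 0.875²) = 0.016630. Accumulating E over each segment gives final E = 0.6680.

G0 X-6.47 Y0.00 Z2.20
G1 X-5.60 Y-3.23 E0.0556
G1 X-3.23 Y-5.60 E0.1114
G1 X0.00 Y-6.47 E0.1670
G1 X3.23 Y-5.60 E0.2226
G1 X5.60 Y-3.23 E0.2784
G1 X6.47 Y0.00 E0.3340
G1 X5.60 Y3.23 E0.3896
G1 X3.23 Y5.60 E0.4454
G1 X0.00 Y6.47 E0.5010
G1 X-3.23 Y5.60 E0.5566
G1 X-5.60 Y3.23 E0.6124
G1 X-6.47 Y0.00 E0.6680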